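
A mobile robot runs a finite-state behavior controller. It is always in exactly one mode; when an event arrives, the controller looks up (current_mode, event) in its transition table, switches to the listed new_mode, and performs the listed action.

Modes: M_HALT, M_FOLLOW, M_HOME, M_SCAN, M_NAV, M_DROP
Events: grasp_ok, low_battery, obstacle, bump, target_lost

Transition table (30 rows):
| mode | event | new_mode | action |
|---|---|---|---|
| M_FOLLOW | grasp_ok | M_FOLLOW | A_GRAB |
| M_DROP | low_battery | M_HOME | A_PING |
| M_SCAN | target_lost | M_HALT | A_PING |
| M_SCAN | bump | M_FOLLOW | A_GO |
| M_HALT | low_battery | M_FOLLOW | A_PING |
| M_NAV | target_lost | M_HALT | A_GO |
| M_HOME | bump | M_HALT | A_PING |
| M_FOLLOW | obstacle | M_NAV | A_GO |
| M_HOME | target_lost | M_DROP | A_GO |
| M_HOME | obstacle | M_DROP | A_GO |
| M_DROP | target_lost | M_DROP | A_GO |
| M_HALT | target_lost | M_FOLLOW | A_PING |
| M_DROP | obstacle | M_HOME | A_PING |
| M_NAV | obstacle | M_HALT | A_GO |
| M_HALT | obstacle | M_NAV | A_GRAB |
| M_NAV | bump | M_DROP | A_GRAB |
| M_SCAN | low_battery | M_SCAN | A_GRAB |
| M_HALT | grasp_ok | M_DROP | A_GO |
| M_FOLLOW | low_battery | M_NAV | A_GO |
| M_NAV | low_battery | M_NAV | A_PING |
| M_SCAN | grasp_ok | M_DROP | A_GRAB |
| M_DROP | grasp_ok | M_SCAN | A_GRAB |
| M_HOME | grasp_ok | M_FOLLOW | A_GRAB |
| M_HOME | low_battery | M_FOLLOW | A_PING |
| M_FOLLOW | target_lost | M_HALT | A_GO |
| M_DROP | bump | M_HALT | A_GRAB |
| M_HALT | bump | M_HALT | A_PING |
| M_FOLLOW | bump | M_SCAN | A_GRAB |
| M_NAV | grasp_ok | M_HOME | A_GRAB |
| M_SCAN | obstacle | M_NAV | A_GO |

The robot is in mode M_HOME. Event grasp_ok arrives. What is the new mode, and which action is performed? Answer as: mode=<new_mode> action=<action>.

mode=M_FOLLOW action=A_GRAB

current mode = M_HOME; filter table to that mode:
  (M_HOME, bump) → (M_HALT, A_PING)
  (M_HOME, target_lost) → (M_DROP, A_GO)
  (M_HOME, obstacle) → (M_DROP, A_GO)
  (M_HOME, grasp_ok) → (M_FOLLOW, A_GRAB)  ← event matches
  (M_HOME, low_battery) → (M_FOLLOW, A_PING)
event = grasp_ok selects (M_FOLLOW, A_GRAB)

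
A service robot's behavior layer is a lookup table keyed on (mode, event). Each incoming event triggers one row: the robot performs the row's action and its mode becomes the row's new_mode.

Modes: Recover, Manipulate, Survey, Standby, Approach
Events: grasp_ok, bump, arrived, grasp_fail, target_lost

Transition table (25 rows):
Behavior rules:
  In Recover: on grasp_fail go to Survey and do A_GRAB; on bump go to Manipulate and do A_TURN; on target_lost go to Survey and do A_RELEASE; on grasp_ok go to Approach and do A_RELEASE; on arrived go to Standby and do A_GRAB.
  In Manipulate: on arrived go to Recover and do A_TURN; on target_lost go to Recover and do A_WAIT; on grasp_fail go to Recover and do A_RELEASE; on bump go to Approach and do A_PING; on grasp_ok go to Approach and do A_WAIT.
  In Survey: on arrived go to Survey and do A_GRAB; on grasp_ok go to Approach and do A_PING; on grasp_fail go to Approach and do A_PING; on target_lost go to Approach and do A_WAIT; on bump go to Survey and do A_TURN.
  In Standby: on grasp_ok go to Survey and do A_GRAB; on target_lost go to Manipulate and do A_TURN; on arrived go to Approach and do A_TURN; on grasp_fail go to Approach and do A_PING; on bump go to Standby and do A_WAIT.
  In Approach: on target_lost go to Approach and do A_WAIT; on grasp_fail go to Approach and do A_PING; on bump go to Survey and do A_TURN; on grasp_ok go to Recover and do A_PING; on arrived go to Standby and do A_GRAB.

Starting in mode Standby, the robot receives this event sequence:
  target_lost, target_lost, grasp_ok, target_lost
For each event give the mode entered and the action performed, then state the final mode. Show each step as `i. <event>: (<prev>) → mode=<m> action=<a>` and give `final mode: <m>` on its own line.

1. target_lost: (Standby) → mode=Manipulate action=A_TURN
2. target_lost: (Manipulate) → mode=Recover action=A_WAIT
3. grasp_ok: (Recover) → mode=Approach action=A_RELEASE
4. target_lost: (Approach) → mode=Approach action=A_WAIT

final mode: Approach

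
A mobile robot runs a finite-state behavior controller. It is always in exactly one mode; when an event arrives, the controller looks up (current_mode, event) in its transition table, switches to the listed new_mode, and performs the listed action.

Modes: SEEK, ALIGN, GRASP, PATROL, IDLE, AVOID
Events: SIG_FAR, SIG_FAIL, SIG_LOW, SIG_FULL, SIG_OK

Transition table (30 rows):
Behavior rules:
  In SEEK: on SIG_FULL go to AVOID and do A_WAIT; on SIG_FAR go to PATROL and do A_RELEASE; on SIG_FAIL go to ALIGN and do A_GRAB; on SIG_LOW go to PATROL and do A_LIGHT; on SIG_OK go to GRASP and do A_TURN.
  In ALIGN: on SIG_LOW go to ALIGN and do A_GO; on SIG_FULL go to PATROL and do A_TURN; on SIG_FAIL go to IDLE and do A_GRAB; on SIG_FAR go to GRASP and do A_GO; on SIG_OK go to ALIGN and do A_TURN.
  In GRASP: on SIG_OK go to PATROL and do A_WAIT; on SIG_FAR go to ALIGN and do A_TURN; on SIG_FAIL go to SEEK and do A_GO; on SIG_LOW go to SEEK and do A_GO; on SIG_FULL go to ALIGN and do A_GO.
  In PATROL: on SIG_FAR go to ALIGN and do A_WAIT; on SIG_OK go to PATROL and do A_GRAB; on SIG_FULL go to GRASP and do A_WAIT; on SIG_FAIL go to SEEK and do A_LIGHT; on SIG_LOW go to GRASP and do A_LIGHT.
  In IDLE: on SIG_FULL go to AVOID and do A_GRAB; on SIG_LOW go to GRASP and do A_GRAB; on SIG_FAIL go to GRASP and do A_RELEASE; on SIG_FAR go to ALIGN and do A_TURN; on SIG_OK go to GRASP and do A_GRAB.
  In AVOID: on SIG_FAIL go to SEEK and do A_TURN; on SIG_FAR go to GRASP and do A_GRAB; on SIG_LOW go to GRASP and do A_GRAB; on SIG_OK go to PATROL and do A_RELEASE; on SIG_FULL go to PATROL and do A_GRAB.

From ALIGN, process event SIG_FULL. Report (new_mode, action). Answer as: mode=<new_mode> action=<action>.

current mode = ALIGN; filter table to that mode:
  (ALIGN, SIG_LOW) → (ALIGN, A_GO)
  (ALIGN, SIG_FULL) → (PATROL, A_TURN)  ← event matches
  (ALIGN, SIG_FAIL) → (IDLE, A_GRAB)
  (ALIGN, SIG_FAR) → (GRASP, A_GO)
  (ALIGN, SIG_OK) → (ALIGN, A_TURN)
event = SIG_FULL selects (PATROL, A_TURN)

mode=PATROL action=A_TURN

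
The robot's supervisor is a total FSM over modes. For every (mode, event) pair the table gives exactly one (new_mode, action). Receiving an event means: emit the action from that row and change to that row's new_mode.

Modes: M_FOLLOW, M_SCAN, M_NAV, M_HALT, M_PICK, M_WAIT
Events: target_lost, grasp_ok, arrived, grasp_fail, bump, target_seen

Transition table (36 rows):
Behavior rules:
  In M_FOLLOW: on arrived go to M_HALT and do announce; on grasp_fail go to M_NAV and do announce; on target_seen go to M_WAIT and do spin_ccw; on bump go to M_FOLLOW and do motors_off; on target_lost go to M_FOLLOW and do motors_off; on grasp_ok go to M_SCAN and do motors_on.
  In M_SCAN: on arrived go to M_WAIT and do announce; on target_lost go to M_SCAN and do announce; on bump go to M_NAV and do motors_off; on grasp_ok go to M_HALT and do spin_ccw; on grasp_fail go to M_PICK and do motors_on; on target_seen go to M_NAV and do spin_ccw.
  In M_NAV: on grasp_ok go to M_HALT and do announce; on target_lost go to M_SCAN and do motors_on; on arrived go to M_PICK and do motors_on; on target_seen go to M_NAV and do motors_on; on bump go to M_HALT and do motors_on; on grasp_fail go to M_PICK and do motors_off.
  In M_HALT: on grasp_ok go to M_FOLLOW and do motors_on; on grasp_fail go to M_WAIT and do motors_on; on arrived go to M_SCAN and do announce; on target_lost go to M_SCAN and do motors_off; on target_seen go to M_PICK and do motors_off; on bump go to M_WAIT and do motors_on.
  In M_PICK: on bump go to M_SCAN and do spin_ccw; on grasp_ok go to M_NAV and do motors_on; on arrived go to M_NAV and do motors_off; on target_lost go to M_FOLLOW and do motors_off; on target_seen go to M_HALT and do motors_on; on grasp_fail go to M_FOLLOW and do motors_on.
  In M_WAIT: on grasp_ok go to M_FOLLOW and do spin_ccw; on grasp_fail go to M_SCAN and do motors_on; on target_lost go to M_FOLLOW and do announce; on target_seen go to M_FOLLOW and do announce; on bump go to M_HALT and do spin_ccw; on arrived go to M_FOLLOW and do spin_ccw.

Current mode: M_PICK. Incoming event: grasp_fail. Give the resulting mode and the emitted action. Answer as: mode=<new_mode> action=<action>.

mode=M_FOLLOW action=motors_on

current mode = M_PICK; filter table to that mode:
  (M_PICK, bump) → (M_SCAN, spin_ccw)
  (M_PICK, grasp_ok) → (M_NAV, motors_on)
  (M_PICK, arrived) → (M_NAV, motors_off)
  (M_PICK, target_lost) → (M_FOLLOW, motors_off)
  (M_PICK, target_seen) → (M_HALT, motors_on)
  (M_PICK, grasp_fail) → (M_FOLLOW, motors_on)  ← event matches
event = grasp_fail selects (M_FOLLOW, motors_on)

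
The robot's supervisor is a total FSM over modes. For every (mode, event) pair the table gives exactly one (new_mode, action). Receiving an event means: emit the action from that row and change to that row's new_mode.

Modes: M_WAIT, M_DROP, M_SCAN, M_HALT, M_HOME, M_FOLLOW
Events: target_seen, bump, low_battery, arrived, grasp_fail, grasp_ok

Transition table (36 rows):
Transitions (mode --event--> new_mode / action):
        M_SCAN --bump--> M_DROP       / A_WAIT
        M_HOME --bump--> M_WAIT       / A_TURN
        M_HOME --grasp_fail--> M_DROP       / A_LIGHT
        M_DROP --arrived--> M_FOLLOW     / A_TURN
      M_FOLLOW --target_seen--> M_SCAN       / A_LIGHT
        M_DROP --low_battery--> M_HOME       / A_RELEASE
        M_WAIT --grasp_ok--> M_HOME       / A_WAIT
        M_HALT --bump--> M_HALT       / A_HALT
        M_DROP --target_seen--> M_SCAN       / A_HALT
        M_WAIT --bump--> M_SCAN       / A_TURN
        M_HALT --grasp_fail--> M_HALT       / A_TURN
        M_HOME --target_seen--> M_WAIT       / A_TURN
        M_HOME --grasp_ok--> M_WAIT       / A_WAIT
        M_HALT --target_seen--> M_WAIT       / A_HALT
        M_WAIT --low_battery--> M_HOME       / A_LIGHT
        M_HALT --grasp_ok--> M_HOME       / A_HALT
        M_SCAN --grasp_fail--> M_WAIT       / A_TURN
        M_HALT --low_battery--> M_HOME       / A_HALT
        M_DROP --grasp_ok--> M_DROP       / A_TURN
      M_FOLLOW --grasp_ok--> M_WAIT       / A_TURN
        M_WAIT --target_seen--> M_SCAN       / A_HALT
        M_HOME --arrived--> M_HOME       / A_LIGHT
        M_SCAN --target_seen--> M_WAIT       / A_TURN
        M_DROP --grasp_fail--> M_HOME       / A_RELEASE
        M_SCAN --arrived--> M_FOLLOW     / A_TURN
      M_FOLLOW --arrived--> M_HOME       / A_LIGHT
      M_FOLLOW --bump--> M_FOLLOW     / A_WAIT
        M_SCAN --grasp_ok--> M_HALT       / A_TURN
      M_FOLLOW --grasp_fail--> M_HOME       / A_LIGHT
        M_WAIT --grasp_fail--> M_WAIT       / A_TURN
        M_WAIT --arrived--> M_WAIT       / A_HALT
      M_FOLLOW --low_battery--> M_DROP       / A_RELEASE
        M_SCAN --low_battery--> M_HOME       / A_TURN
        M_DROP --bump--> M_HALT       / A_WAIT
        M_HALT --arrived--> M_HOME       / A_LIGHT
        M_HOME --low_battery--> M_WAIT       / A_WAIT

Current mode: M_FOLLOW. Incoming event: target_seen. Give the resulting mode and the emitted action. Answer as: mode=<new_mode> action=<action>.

mode=M_SCAN action=A_LIGHT

current mode = M_FOLLOW; filter table to that mode:
  (M_FOLLOW, target_seen) → (M_SCAN, A_LIGHT)  ← event matches
  (M_FOLLOW, grasp_ok) → (M_WAIT, A_TURN)
  (M_FOLLOW, arrived) → (M_HOME, A_LIGHT)
  (M_FOLLOW, bump) → (M_FOLLOW, A_WAIT)
  (M_FOLLOW, grasp_fail) → (M_HOME, A_LIGHT)
  (M_FOLLOW, low_battery) → (M_DROP, A_RELEASE)
event = target_seen selects (M_SCAN, A_LIGHT)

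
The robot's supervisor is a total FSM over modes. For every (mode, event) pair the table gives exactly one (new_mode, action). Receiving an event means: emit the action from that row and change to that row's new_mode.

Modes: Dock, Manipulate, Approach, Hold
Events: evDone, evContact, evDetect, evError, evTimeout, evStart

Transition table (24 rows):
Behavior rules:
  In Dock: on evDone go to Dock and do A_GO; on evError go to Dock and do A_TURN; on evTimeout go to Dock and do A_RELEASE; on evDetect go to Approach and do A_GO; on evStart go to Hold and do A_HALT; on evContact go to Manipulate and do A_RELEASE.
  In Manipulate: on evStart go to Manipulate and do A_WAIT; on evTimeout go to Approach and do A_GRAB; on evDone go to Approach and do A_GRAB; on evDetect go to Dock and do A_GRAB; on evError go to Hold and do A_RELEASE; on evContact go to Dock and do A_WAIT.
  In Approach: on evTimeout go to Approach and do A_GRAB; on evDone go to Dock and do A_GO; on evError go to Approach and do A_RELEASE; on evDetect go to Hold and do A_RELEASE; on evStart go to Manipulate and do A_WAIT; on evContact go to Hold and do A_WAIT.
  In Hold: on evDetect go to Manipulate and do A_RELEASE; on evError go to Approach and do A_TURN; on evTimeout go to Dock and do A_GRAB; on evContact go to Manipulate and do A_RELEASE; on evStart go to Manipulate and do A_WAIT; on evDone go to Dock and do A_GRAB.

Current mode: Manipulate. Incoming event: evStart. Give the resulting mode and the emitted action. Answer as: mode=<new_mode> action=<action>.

current mode = Manipulate; filter table to that mode:
  (Manipulate, evStart) → (Manipulate, A_WAIT)  ← event matches
  (Manipulate, evTimeout) → (Approach, A_GRAB)
  (Manipulate, evDone) → (Approach, A_GRAB)
  (Manipulate, evDetect) → (Dock, A_GRAB)
  (Manipulate, evError) → (Hold, A_RELEASE)
  (Manipulate, evContact) → (Dock, A_WAIT)
event = evStart selects (Manipulate, A_WAIT)

mode=Manipulate action=A_WAIT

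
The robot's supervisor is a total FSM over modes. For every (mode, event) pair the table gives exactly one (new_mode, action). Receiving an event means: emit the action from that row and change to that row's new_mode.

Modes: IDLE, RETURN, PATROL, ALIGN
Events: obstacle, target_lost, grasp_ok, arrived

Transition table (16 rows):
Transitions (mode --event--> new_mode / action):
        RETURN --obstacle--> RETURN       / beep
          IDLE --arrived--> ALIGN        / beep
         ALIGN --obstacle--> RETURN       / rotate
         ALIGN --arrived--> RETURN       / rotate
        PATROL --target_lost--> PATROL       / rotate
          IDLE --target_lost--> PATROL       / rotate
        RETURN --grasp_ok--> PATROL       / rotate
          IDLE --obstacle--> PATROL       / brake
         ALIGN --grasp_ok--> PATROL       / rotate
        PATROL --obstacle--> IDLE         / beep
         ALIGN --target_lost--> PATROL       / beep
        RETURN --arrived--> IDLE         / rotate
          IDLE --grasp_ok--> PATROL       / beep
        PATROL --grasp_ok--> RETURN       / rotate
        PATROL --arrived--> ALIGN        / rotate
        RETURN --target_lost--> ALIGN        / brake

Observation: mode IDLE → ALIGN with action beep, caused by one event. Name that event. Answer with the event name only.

try obstacle: (IDLE, obstacle) → (PATROL, brake)
try target_lost: (IDLE, target_lost) → (PATROL, rotate)
try grasp_ok: (IDLE, grasp_ok) → (PATROL, beep)
try arrived: (IDLE, arrived) → (ALIGN, beep)  ← matches

arrived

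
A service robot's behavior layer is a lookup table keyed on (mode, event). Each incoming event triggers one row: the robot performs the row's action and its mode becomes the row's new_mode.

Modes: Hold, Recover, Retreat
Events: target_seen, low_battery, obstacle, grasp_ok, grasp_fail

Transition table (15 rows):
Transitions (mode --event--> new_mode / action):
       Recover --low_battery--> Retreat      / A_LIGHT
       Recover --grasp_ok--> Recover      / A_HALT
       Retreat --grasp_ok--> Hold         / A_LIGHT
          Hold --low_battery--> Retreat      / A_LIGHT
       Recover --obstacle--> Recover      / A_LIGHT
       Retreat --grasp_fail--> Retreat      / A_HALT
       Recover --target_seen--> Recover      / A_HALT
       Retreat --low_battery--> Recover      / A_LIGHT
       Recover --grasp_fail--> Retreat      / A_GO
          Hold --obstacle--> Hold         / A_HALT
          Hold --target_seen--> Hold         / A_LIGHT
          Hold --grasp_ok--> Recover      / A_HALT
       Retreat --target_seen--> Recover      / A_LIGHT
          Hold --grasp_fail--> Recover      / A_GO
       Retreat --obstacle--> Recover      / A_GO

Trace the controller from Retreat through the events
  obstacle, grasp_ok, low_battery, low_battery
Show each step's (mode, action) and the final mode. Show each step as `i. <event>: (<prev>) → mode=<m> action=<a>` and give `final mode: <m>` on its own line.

final mode: Recover

1. obstacle: (Retreat) → mode=Recover action=A_GO
2. grasp_ok: (Recover) → mode=Recover action=A_HALT
3. low_battery: (Recover) → mode=Retreat action=A_LIGHT
4. low_battery: (Retreat) → mode=Recover action=A_LIGHT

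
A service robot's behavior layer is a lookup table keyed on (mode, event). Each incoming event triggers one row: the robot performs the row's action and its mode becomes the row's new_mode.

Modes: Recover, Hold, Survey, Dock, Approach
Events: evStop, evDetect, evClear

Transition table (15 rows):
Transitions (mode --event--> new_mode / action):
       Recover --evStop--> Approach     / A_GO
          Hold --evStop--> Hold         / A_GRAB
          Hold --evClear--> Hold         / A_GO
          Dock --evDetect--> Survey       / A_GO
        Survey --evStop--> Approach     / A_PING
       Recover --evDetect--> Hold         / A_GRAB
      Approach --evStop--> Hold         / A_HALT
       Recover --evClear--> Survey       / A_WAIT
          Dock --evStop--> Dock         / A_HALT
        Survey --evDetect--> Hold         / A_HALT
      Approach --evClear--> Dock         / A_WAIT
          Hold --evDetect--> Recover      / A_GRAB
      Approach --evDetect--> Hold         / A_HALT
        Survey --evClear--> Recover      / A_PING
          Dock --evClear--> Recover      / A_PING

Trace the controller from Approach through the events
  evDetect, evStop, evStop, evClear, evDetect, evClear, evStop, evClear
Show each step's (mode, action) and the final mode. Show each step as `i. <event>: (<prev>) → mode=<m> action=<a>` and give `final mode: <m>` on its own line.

1. evDetect: (Approach) → mode=Hold action=A_HALT
2. evStop: (Hold) → mode=Hold action=A_GRAB
3. evStop: (Hold) → mode=Hold action=A_GRAB
4. evClear: (Hold) → mode=Hold action=A_GO
5. evDetect: (Hold) → mode=Recover action=A_GRAB
6. evClear: (Recover) → mode=Survey action=A_WAIT
7. evStop: (Survey) → mode=Approach action=A_PING
8. evClear: (Approach) → mode=Dock action=A_WAIT

final mode: Dock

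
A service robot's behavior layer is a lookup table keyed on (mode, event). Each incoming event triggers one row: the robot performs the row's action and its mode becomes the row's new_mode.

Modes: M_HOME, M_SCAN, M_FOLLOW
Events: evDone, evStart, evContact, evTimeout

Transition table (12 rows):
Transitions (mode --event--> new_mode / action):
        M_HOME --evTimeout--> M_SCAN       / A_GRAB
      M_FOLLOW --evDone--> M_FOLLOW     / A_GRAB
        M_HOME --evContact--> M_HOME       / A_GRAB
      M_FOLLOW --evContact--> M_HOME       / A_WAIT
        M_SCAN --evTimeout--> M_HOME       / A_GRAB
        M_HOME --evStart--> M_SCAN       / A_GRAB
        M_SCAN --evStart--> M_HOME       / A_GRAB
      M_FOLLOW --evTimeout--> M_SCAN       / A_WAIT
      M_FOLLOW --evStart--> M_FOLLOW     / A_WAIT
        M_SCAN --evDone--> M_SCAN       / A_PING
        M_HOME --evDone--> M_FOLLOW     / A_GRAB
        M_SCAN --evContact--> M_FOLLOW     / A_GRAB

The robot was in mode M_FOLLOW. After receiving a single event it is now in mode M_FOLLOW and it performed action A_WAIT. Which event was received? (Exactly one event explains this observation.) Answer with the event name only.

evStart

try evDone: (M_FOLLOW, evDone) → (M_FOLLOW, A_GRAB)
try evStart: (M_FOLLOW, evStart) → (M_FOLLOW, A_WAIT)  ← matches
try evContact: (M_FOLLOW, evContact) → (M_HOME, A_WAIT)
try evTimeout: (M_FOLLOW, evTimeout) → (M_SCAN, A_WAIT)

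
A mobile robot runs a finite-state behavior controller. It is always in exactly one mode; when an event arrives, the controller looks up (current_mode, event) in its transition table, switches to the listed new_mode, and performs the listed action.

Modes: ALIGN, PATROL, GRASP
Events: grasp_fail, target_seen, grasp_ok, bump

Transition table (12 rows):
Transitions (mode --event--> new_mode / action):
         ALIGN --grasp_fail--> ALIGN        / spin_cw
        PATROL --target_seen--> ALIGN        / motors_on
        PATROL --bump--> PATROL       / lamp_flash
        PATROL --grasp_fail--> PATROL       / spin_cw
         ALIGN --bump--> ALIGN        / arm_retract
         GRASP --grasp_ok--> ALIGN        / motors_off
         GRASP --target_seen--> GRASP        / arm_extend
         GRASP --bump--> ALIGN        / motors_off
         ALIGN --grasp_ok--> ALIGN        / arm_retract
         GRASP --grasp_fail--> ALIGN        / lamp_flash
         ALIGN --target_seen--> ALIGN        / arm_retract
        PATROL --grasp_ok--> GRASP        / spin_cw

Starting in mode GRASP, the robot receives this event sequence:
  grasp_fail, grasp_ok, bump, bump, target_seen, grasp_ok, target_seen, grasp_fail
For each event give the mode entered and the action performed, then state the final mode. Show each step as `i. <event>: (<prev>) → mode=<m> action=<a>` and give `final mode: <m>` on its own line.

final mode: ALIGN

1. grasp_fail: (GRASP) → mode=ALIGN action=lamp_flash
2. grasp_ok: (ALIGN) → mode=ALIGN action=arm_retract
3. bump: (ALIGN) → mode=ALIGN action=arm_retract
4. bump: (ALIGN) → mode=ALIGN action=arm_retract
5. target_seen: (ALIGN) → mode=ALIGN action=arm_retract
6. grasp_ok: (ALIGN) → mode=ALIGN action=arm_retract
7. target_seen: (ALIGN) → mode=ALIGN action=arm_retract
8. grasp_fail: (ALIGN) → mode=ALIGN action=spin_cw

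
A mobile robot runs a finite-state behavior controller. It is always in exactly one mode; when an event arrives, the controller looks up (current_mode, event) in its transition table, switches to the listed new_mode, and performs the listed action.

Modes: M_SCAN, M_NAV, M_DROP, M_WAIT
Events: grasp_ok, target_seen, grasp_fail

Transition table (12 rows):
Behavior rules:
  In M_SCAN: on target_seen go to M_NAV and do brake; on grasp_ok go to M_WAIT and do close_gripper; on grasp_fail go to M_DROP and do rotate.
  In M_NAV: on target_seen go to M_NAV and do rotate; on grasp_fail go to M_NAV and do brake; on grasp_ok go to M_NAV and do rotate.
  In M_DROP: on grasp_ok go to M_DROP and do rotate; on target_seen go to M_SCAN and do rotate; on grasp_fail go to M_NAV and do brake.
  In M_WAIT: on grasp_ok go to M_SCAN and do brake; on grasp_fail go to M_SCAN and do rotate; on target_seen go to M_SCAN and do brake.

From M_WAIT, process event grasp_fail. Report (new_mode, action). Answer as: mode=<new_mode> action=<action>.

mode=M_SCAN action=rotate

current mode = M_WAIT; filter table to that mode:
  (M_WAIT, grasp_ok) → (M_SCAN, brake)
  (M_WAIT, grasp_fail) → (M_SCAN, rotate)  ← event matches
  (M_WAIT, target_seen) → (M_SCAN, brake)
event = grasp_fail selects (M_SCAN, rotate)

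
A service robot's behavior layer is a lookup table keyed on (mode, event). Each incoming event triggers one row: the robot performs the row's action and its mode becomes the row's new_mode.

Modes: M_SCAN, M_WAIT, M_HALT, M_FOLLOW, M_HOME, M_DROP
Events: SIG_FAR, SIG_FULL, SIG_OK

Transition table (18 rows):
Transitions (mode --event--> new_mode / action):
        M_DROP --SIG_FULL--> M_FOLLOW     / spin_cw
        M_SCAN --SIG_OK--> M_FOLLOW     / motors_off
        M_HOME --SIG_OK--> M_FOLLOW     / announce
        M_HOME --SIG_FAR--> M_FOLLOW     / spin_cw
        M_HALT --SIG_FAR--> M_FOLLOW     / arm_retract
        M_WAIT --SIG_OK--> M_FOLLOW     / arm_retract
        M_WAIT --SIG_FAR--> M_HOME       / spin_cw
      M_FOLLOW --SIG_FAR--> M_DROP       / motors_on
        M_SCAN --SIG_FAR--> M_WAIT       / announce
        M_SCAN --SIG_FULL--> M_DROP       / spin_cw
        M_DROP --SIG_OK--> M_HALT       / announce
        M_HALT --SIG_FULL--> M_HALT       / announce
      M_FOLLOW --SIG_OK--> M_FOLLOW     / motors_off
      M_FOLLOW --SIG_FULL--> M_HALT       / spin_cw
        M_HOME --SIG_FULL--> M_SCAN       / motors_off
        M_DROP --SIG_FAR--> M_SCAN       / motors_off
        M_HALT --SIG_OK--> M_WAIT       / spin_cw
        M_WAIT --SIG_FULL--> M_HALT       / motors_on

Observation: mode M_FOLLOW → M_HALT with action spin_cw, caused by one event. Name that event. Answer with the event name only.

SIG_FULL

try SIG_FAR: (M_FOLLOW, SIG_FAR) → (M_DROP, motors_on)
try SIG_FULL: (M_FOLLOW, SIG_FULL) → (M_HALT, spin_cw)  ← matches
try SIG_OK: (M_FOLLOW, SIG_OK) → (M_FOLLOW, motors_off)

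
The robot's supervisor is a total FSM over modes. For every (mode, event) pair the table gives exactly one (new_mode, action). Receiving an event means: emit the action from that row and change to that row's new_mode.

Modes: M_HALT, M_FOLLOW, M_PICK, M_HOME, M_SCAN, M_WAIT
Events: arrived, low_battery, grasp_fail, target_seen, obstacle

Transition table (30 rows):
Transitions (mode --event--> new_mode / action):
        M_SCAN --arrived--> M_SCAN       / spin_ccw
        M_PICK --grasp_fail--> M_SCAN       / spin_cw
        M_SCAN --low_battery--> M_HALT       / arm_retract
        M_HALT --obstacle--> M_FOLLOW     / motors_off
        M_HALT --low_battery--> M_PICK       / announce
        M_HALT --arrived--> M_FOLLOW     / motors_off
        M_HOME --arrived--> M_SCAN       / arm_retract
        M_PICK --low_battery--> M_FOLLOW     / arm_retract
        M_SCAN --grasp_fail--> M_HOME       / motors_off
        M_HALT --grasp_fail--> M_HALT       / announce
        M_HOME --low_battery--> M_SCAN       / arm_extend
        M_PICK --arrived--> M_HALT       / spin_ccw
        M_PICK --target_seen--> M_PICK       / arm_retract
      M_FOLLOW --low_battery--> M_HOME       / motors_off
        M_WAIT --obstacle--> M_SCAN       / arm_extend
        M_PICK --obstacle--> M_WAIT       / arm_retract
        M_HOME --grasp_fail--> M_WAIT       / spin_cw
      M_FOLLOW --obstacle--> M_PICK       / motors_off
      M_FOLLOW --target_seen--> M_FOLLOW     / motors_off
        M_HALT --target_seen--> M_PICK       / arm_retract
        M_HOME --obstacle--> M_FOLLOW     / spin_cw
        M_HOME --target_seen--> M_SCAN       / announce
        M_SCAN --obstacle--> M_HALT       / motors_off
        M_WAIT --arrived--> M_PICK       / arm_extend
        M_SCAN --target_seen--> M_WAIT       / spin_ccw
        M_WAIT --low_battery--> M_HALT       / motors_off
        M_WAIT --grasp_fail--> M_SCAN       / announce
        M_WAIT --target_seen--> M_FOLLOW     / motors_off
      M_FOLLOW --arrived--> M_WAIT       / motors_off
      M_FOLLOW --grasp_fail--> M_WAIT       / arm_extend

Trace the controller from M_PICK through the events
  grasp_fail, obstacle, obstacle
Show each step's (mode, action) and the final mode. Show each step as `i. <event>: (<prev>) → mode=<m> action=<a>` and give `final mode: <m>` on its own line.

1. grasp_fail: (M_PICK) → mode=M_SCAN action=spin_cw
2. obstacle: (M_SCAN) → mode=M_HALT action=motors_off
3. obstacle: (M_HALT) → mode=M_FOLLOW action=motors_off

final mode: M_FOLLOW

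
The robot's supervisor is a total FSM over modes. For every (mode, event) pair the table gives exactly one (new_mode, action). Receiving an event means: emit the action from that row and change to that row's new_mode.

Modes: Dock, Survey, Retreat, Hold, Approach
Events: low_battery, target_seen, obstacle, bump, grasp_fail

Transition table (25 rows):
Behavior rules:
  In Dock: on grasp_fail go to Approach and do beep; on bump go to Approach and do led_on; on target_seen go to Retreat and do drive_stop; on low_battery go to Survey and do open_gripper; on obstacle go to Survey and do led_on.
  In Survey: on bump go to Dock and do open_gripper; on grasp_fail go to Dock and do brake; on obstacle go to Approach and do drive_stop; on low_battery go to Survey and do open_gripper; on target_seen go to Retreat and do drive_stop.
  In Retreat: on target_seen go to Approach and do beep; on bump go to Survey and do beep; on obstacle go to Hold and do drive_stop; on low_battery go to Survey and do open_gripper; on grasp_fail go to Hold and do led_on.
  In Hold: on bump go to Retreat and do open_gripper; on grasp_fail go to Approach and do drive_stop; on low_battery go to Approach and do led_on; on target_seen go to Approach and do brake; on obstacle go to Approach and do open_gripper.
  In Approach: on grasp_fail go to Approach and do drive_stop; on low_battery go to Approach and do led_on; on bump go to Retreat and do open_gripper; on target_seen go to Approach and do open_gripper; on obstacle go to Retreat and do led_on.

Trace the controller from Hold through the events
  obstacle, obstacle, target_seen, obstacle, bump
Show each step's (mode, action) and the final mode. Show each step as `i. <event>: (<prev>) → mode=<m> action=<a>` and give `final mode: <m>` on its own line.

1. obstacle: (Hold) → mode=Approach action=open_gripper
2. obstacle: (Approach) → mode=Retreat action=led_on
3. target_seen: (Retreat) → mode=Approach action=beep
4. obstacle: (Approach) → mode=Retreat action=led_on
5. bump: (Retreat) → mode=Survey action=beep

final mode: Survey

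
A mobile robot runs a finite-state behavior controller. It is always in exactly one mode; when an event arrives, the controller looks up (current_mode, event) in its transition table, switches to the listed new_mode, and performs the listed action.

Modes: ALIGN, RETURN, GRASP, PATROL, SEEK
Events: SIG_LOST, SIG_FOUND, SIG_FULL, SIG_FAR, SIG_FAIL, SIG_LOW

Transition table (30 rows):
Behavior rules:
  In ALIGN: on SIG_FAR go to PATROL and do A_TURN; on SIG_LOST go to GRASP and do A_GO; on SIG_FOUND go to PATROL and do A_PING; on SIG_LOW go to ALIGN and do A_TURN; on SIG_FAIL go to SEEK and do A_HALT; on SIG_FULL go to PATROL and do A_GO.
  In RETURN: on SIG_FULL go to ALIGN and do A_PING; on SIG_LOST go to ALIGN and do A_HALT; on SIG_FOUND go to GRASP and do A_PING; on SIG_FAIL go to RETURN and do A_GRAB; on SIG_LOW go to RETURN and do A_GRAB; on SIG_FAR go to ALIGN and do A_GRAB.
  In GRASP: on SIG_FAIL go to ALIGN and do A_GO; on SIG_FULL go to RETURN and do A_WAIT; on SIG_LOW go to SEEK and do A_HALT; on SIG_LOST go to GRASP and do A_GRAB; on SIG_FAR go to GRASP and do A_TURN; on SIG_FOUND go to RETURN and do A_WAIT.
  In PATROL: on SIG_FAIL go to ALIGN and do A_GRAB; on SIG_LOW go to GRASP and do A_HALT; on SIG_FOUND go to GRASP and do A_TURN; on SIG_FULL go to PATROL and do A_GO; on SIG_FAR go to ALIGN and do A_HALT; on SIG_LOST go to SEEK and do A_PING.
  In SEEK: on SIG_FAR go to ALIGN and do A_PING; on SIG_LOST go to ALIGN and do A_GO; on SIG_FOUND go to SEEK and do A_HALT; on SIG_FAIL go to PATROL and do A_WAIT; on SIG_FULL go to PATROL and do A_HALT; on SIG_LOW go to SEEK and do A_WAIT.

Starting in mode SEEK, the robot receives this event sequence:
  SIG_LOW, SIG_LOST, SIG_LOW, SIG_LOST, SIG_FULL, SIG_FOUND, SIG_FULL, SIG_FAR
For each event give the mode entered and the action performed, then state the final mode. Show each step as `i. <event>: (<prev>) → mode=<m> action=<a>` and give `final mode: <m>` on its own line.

1. SIG_LOW: (SEEK) → mode=SEEK action=A_WAIT
2. SIG_LOST: (SEEK) → mode=ALIGN action=A_GO
3. SIG_LOW: (ALIGN) → mode=ALIGN action=A_TURN
4. SIG_LOST: (ALIGN) → mode=GRASP action=A_GO
5. SIG_FULL: (GRASP) → mode=RETURN action=A_WAIT
6. SIG_FOUND: (RETURN) → mode=GRASP action=A_PING
7. SIG_FULL: (GRASP) → mode=RETURN action=A_WAIT
8. SIG_FAR: (RETURN) → mode=ALIGN action=A_GRAB

final mode: ALIGN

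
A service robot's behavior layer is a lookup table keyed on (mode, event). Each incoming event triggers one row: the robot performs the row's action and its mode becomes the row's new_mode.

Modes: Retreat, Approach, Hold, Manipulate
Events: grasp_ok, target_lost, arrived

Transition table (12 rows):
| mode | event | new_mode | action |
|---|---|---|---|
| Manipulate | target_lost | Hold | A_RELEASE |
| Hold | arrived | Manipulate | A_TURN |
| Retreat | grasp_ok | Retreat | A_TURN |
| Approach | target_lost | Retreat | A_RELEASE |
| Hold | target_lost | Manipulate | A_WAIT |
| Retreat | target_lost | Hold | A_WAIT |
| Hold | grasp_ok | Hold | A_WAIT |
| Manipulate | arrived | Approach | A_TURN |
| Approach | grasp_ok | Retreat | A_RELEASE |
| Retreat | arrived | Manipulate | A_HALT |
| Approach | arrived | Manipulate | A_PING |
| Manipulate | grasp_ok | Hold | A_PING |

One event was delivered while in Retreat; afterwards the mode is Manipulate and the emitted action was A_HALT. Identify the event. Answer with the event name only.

try grasp_ok: (Retreat, grasp_ok) → (Retreat, A_TURN)
try target_lost: (Retreat, target_lost) → (Hold, A_WAIT)
try arrived: (Retreat, arrived) → (Manipulate, A_HALT)  ← matches

arrived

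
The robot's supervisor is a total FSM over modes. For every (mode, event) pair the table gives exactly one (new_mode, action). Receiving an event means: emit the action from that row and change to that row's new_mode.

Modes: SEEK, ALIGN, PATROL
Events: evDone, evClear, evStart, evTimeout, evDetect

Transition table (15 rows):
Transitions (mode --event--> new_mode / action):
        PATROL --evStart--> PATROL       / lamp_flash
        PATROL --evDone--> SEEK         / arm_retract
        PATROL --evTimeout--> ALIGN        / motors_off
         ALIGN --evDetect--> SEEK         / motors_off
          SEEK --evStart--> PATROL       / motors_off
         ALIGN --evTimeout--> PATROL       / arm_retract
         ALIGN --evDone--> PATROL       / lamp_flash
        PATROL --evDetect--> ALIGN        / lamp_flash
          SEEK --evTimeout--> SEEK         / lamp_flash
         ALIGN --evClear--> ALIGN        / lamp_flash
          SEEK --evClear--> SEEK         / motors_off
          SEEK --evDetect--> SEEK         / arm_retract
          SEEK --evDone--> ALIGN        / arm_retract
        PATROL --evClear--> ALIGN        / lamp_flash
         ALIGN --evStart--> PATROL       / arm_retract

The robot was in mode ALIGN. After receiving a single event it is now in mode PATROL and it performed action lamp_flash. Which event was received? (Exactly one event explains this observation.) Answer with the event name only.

evDone

try evDone: (ALIGN, evDone) → (PATROL, lamp_flash)  ← matches
try evClear: (ALIGN, evClear) → (ALIGN, lamp_flash)
try evStart: (ALIGN, evStart) → (PATROL, arm_retract)
try evTimeout: (ALIGN, evTimeout) → (PATROL, arm_retract)
try evDetect: (ALIGN, evDetect) → (SEEK, motors_off)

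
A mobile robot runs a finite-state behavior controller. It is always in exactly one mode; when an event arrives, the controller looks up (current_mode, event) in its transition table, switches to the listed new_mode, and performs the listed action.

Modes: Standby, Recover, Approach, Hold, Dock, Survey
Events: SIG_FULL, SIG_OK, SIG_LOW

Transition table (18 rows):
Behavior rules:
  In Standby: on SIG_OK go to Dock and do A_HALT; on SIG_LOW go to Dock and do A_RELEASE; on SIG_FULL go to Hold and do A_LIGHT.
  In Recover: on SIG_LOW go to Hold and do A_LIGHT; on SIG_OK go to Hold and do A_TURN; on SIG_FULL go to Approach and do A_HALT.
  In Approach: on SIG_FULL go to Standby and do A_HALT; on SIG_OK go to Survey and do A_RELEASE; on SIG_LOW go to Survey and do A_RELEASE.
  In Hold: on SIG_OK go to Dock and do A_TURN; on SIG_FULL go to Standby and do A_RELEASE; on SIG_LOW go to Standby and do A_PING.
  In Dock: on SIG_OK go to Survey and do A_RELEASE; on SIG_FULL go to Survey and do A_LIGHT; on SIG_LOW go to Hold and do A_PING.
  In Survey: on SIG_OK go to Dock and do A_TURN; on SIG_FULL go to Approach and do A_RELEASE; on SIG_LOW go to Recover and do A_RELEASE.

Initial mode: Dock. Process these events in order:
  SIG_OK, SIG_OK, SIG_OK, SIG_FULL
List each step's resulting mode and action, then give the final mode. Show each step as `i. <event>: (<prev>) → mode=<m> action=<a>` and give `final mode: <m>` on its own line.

1. SIG_OK: (Dock) → mode=Survey action=A_RELEASE
2. SIG_OK: (Survey) → mode=Dock action=A_TURN
3. SIG_OK: (Dock) → mode=Survey action=A_RELEASE
4. SIG_FULL: (Survey) → mode=Approach action=A_RELEASE

final mode: Approach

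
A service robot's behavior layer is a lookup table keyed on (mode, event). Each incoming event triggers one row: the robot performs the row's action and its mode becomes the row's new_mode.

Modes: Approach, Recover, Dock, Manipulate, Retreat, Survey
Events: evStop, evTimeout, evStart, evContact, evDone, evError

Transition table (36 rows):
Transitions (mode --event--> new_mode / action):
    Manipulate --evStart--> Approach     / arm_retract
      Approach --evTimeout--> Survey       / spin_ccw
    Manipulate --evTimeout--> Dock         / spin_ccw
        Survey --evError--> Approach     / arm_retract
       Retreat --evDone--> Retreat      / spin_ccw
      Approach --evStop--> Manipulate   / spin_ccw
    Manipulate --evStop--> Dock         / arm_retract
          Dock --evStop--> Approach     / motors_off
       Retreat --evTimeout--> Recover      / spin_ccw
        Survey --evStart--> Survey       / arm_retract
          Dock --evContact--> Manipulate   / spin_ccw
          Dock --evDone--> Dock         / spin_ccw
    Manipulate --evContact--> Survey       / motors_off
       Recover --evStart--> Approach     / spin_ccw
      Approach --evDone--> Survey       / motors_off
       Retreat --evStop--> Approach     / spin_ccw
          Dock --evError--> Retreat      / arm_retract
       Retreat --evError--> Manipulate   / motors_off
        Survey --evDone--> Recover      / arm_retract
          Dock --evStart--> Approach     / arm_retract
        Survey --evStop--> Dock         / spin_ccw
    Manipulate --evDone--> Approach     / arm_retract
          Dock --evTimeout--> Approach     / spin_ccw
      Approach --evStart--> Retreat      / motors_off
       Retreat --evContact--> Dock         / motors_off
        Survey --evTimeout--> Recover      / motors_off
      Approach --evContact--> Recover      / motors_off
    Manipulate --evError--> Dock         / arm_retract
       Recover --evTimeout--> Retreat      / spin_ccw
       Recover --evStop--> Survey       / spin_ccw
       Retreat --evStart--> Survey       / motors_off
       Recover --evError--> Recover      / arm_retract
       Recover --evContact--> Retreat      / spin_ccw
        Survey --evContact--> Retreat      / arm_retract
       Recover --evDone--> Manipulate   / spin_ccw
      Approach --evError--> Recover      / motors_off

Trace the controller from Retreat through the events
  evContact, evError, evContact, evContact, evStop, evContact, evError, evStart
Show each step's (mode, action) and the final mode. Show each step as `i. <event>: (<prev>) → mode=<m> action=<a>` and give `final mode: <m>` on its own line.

final mode: Approach

1. evContact: (Retreat) → mode=Dock action=motors_off
2. evError: (Dock) → mode=Retreat action=arm_retract
3. evContact: (Retreat) → mode=Dock action=motors_off
4. evContact: (Dock) → mode=Manipulate action=spin_ccw
5. evStop: (Manipulate) → mode=Dock action=arm_retract
6. evContact: (Dock) → mode=Manipulate action=spin_ccw
7. evError: (Manipulate) → mode=Dock action=arm_retract
8. evStart: (Dock) → mode=Approach action=arm_retract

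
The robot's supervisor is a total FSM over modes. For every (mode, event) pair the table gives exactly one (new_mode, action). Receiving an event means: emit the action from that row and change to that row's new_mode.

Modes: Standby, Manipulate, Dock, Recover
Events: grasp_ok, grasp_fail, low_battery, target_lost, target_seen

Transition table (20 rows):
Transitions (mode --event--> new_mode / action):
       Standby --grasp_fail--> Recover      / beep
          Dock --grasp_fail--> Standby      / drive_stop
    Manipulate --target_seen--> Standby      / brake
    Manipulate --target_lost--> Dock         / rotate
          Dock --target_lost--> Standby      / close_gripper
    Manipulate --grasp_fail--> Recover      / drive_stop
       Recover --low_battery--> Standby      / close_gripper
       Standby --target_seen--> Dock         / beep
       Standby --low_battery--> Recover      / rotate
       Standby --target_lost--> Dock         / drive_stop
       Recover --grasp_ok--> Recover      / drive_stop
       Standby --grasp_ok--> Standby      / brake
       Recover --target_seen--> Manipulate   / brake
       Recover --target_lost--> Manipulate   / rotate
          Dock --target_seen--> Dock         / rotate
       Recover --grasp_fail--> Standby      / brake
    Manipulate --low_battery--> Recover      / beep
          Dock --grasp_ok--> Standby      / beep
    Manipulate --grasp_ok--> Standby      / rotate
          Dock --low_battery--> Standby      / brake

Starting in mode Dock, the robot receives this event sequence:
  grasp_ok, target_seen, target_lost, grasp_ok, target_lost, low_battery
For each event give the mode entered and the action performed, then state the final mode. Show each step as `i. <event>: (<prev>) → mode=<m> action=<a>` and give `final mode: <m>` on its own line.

final mode: Standby

1. grasp_ok: (Dock) → mode=Standby action=beep
2. target_seen: (Standby) → mode=Dock action=beep
3. target_lost: (Dock) → mode=Standby action=close_gripper
4. grasp_ok: (Standby) → mode=Standby action=brake
5. target_lost: (Standby) → mode=Dock action=drive_stop
6. low_battery: (Dock) → mode=Standby action=brake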